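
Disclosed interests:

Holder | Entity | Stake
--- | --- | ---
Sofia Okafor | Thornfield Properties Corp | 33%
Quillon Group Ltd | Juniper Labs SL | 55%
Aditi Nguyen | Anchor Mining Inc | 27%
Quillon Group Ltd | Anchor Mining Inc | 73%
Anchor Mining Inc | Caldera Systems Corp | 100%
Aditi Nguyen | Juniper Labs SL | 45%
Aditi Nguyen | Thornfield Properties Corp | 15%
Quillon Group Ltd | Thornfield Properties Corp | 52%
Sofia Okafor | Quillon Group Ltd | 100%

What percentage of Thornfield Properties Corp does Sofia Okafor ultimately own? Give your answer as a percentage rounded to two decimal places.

Sofia reaches Thornfield along 2 paths.
Via Quillon: 100% × 52% = 52%.
Direct stake: 33% = 33%.
Total: 52% + 33% = 85%.
Rounded: 85.00%.

85.00%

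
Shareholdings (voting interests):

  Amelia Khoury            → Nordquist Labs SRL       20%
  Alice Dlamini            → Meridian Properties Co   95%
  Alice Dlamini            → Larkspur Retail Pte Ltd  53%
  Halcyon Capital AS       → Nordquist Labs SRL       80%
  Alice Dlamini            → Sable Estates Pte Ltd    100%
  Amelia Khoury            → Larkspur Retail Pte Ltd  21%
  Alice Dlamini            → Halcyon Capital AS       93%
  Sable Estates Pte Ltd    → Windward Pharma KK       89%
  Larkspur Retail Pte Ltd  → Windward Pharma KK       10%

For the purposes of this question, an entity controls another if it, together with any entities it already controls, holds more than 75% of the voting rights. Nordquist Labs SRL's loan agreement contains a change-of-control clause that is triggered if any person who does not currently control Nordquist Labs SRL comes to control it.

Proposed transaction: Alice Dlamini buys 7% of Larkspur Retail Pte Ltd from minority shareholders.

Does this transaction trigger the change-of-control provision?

The purchase changes only Alice's holdings, so Alice is the only person who could newly come to control Nordquist.
Alice holds 93% of Halcyon, so Alice controls Halcyon.
Halcyon holds 80% of Nordquist, so Alice controls Nordquist.
So Alice already controls Nordquist before the transaction.
After the purchase, Alice's direct stake in Larkspur rises to 53% + 7% = 60%.
Alice controlled Nordquist already, so this is not a new person acquiring control; every other person's position is unchanged or reduced.
No new person acquires control, so the clause is not triggered.

No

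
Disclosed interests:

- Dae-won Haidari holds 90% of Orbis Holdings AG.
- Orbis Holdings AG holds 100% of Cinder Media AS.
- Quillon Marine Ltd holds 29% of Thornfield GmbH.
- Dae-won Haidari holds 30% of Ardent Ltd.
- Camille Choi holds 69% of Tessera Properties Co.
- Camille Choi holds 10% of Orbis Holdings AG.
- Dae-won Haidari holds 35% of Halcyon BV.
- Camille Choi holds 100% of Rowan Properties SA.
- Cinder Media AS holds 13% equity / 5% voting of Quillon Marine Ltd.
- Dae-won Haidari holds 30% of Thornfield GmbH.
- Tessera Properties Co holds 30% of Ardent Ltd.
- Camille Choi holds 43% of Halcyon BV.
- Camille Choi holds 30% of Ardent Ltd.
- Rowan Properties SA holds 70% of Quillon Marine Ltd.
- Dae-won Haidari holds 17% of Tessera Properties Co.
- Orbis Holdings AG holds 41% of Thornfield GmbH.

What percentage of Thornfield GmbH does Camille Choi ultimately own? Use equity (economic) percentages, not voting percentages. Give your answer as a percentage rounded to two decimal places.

Camille reaches Thornfield along 3 paths.
Via Orbis: 10% × 41% = 4.1%.
Via Rowan → Quillon: 100% × 70% × 29% = 20.3%.
Via Orbis → Cinder → Quillon: 10% × 100% × 13% × 29% = 0.377%.
Total: 4.1% + 20.3% + 0.377% = 24.777%.
Rounded: 24.78%.

24.78%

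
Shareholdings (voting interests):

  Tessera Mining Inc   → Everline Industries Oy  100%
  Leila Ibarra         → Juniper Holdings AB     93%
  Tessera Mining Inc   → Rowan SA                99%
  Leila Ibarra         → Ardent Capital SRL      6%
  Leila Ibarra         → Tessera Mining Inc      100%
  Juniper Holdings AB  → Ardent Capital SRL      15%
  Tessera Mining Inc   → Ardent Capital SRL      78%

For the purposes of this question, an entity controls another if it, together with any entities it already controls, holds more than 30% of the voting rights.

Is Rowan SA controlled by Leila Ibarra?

Leila holds 100% of Tessera, so Leila controls Tessera.
Tessera holds 99% of Rowan, so Leila controls Rowan.

Yes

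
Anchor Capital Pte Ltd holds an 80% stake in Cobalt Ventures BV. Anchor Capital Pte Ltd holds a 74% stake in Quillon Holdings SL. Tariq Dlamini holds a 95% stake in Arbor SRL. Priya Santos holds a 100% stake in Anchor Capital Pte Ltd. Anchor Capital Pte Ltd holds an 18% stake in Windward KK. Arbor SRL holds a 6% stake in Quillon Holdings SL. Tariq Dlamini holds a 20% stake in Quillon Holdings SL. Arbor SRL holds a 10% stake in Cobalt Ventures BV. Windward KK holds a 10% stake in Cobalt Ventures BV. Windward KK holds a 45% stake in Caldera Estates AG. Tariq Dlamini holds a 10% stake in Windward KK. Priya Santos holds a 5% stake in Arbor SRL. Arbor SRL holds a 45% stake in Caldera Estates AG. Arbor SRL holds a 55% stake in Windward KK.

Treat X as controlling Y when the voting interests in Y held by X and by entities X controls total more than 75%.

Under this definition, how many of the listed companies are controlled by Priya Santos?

2

Priya holds 100% of Anchor, so Priya controls Anchor.
Anchor holds 80% of Cobalt, so Priya controls Cobalt.
No other company's threshold is met.
Priya controls 2 companies.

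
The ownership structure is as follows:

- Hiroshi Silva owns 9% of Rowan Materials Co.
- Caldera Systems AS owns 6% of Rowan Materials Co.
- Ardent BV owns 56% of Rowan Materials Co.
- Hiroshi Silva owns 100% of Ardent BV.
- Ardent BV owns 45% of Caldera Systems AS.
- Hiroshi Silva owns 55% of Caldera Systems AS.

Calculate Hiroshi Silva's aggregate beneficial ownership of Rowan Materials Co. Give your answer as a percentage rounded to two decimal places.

Hiroshi reaches Rowan along 4 paths.
Direct stake: 9% = 9%.
Via Ardent → Caldera: 100% × 45% × 6% = 2.7%.
Via Caldera: 55% × 6% = 3.3%.
Via Ardent: 100% × 56% = 56%.
Total: 9% + 2.7% + 3.3% + 56% = 71%.
Rounded: 71.00%.

71.00%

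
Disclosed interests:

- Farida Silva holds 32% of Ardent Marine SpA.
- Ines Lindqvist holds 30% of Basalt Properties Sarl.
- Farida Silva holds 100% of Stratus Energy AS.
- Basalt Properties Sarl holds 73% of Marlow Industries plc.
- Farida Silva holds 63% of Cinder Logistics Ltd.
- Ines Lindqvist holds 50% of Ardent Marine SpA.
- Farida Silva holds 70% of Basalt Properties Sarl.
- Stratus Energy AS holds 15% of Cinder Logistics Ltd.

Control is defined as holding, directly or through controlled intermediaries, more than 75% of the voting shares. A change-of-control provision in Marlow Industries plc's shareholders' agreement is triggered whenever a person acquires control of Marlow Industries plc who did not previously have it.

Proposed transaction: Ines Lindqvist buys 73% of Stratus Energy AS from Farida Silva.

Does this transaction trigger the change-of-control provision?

No

The purchase adds only to Ines's holdings (Farida's stake shrinks), so Ines is the only person who could newly come to control Marlow.
Ines's largest direct stake is 50% in Ardent, which does not meet the threshold, so Ines controls no company.
Neither Ines nor any entity Ines controls holds any voting interest in Marlow.
So before the transaction, Ines does not control Marlow.
After the purchase, Ines holds 73% of Stratus directly, and Farida's stake falls to 27%.
Ines's side now holds 73% of Stratus, not > 75%, so Ines still does not control Stratus.
After the transaction, neither Ines nor any entity Ines controls holds a voting interest in Marlow, so Ines still does not control it.
No new person acquires control, so the clause is not triggered.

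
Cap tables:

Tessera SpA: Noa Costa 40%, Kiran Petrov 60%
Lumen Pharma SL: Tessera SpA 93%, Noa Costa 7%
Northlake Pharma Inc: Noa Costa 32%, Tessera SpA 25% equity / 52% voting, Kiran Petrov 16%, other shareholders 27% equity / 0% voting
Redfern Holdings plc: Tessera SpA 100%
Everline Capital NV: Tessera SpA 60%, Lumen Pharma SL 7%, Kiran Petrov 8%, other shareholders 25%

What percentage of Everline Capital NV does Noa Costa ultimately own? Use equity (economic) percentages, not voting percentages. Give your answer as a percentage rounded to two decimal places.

Noa reaches Everline along 3 paths.
Via Tessera: 40% × 60% = 24%.
Via Tessera → Lumen: 40% × 93% × 7% = 2.604%.
Via Lumen: 7% × 7% = 0.49%.
Total: 24% + 2.604% + 0.49% = 27.094%.
Rounded: 27.09%.

27.09%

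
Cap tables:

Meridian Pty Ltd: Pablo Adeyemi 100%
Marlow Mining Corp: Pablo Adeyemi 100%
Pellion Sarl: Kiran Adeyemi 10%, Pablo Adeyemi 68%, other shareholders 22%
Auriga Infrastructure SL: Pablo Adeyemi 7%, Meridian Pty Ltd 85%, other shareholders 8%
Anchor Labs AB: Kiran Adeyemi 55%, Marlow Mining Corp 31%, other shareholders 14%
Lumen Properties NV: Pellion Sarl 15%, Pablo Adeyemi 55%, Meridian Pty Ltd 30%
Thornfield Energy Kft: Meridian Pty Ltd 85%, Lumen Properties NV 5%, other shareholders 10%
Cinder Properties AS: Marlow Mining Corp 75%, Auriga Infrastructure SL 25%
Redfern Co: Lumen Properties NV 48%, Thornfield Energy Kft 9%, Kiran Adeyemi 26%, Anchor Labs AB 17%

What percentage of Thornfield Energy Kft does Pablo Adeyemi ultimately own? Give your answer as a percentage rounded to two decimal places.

89.76%

Pablo reaches Thornfield along 4 paths.
Via Meridian: 100% × 85% = 85%.
Via Pellion → Lumen: 68% × 15% × 5% = 0.51%.
Via Lumen: 55% × 5% = 2.75%.
Via Meridian → Lumen: 100% × 30% × 5% = 1.5%.
Total: 85% + 0.51% + 2.75% + 1.5% = 89.76%.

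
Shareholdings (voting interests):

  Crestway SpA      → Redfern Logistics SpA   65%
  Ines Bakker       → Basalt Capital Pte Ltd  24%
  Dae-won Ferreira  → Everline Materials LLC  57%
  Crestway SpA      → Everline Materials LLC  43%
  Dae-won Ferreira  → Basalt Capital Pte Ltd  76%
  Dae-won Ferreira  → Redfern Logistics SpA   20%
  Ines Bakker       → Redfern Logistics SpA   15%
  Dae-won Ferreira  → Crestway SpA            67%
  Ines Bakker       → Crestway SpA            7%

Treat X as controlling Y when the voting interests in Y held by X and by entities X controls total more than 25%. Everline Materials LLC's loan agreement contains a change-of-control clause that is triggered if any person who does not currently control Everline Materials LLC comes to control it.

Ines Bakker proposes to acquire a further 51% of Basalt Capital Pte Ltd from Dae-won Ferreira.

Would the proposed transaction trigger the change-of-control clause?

No

The purchase adds only to Ines's holdings (Dae-won's stake shrinks), so Ines is the only person who could newly come to control Everline.
Ines's largest direct stake is 24% in Basalt, which does not meet the threshold, so Ines controls no company.
Neither Ines nor any entity Ines controls holds any voting interest in Everline.
So before the transaction, Ines does not control Everline.
After the purchase, Ines's direct stake in Basalt rises to 24% + 51% = 75%, and Dae-won's stake falls to 25%.
Ines holds 75% of Basalt, so Ines controls Basalt.
After the transaction, neither Ines nor any entity Ines controls holds a voting interest in Everline, so Ines still does not control it.
No new person acquires control, so the clause is not triggered.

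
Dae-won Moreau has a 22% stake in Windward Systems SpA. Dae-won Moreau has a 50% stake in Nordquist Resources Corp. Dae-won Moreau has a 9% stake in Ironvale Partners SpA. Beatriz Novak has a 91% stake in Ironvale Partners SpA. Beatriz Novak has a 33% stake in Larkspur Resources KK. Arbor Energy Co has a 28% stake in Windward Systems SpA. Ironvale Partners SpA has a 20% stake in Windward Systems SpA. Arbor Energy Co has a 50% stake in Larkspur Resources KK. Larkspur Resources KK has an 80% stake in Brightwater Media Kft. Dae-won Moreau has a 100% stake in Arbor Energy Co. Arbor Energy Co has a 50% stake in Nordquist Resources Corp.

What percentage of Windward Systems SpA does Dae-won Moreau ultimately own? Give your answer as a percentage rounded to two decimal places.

51.80%

Dae-won reaches Windward along 3 paths.
Direct stake: 22% = 22%.
Via Arbor: 100% × 28% = 28%.
Via Ironvale: 9% × 20% = 1.8%.
Total: 22% + 28% + 1.8% = 51.8%.
Rounded: 51.80%.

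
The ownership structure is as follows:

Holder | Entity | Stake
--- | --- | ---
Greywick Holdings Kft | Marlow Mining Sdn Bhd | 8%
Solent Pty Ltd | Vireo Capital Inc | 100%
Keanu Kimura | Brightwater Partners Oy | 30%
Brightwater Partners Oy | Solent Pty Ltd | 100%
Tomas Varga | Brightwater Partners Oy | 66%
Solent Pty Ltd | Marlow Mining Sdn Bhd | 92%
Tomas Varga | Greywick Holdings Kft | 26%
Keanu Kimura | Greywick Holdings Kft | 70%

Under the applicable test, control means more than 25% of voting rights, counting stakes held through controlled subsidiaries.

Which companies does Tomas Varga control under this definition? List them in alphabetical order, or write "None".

Brightwater Partners Oy, Greywick Holdings Kft, Marlow Mining Sdn Bhd, Solent Pty Ltd, Vireo Capital Inc

Tomas holds 26% of Greywick, so Tomas controls Greywick.
Tomas holds 66% of Brightwater, so Tomas controls Brightwater.
Brightwater holds 100% of Solent, so Tomas controls Solent.
Solent holds 100% of Vireo, so Tomas controls Vireo.
Greywick and Solent together hold 8% + 92% = 100% of Marlow, so Tomas controls Marlow.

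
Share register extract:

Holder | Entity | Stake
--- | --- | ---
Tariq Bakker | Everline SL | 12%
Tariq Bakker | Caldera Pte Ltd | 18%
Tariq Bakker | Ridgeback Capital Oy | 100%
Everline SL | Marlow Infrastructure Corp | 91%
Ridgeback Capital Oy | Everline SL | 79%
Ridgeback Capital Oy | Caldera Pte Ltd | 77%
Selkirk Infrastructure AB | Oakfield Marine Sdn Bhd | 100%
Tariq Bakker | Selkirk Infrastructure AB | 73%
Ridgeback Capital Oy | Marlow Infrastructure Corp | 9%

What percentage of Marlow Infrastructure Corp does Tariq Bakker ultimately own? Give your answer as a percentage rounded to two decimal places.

91.81%

Tariq reaches Marlow along 3 paths.
Via Ridgeback: 100% × 9% = 9%.
Via Ridgeback → Everline: 100% × 79% × 91% = 71.89%.
Via Everline: 12% × 91% = 10.92%.
Total: 9% + 71.89% + 10.92% = 91.81%.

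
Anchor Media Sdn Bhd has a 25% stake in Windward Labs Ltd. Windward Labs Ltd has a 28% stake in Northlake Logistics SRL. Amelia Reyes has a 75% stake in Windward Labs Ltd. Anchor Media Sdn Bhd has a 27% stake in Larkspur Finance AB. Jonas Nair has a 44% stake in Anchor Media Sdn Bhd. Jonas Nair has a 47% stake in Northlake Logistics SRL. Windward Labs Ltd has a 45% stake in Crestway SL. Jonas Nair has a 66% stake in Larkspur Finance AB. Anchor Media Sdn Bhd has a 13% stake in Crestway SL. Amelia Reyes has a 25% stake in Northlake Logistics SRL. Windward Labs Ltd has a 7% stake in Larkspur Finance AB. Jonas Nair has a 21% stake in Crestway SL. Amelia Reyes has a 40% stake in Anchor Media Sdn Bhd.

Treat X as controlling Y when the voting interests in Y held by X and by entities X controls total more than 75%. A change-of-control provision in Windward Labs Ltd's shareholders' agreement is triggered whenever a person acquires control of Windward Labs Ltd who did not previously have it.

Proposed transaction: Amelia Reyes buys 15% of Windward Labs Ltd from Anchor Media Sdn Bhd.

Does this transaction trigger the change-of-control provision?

The purchase adds only to Amelia's holdings (Anchor's stake shrinks), so Amelia is the only person who could newly come to control Windward.
Amelia's largest direct stake is 75% in Windward, which does not meet the threshold, so Amelia controls no company.
In Windward, Amelia's side holds only 75%, not > 75%.
So before the transaction, Amelia does not control Windward.
After the purchase, Amelia's direct stake in Windward rises to 75% + 15% = 90%, and Anchor's stake falls to 10%.
Amelia holds 90% of Windward, so Amelia controls Windward.
Amelia did not control Windward before and does after, so the clause is triggered.

Yes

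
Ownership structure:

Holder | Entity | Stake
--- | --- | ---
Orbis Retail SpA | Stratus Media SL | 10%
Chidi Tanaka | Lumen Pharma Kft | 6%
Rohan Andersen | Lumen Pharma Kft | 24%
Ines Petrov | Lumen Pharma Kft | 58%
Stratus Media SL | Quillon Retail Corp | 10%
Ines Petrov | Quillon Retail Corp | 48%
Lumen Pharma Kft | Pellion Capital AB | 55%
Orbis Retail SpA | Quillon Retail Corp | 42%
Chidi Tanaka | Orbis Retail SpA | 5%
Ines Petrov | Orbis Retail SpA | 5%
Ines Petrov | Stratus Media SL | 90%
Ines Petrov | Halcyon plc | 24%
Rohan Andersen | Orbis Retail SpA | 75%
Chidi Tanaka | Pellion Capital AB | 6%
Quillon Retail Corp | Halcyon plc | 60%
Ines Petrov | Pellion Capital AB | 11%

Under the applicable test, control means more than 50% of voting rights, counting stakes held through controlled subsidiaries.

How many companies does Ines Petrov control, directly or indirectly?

5

Ines holds 90% of Stratus, so Ines controls Stratus.
Ines holds 58% of Lumen, so Ines controls Lumen.
Ines and Stratus together hold 48% + 10% = 58% of Quillon, so Ines controls Quillon.
Lumen and Ines together hold 55% + 11% = 66% of Pellion, so Ines controls Pellion.
Quillon and Ines together hold 60% + 24% = 84% of Halcyon, so Ines controls Halcyon.
No other company's threshold is met.
Ines controls 5 companies.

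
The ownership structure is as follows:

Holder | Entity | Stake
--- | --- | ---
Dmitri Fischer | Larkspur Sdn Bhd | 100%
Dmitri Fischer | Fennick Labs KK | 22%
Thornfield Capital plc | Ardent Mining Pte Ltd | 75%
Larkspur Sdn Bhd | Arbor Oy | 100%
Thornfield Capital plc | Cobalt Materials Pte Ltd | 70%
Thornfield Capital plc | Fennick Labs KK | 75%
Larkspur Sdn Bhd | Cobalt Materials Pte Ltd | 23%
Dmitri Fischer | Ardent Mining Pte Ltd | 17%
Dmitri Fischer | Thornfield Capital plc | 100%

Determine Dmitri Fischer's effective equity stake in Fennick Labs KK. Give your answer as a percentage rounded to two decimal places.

97.00%

Dmitri reaches Fennick along 2 paths.
Via Thornfield: 100% × 75% = 75%.
Direct stake: 22% = 22%.
Total: 75% + 22% = 97%.
Rounded: 97.00%.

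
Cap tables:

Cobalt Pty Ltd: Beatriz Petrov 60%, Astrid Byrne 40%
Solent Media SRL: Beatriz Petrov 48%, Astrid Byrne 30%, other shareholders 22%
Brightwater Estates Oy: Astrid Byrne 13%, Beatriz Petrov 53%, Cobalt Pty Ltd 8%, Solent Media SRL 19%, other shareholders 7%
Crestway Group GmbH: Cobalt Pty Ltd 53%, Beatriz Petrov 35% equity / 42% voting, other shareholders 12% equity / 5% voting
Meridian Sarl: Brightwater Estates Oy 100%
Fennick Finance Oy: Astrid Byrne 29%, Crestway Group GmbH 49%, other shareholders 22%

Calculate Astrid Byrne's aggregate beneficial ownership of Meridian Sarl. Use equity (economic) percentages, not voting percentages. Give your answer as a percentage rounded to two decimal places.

Astrid reaches Meridian along 3 paths.
Via Brightwater: 13% × 100% = 13%.
Via Cobalt → Brightwater: 40% × 8% × 100% = 3.2%.
Via Solent → Brightwater: 30% × 19% × 100% = 5.7%.
Total: 13% + 3.2% + 5.7% = 21.9%.
Rounded: 21.90%.

21.90%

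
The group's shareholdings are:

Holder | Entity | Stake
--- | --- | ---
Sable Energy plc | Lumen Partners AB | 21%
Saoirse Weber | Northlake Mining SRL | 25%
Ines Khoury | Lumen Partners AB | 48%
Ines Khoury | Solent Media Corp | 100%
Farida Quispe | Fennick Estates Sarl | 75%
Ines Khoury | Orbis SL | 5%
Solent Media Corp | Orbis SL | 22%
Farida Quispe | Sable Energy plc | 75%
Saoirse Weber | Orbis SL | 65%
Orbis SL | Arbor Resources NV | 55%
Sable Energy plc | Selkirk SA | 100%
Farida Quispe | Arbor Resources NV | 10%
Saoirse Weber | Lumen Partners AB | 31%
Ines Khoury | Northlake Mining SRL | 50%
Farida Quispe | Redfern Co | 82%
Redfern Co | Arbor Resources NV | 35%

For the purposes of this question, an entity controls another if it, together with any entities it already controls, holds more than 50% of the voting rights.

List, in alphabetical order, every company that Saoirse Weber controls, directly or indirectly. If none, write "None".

Arbor Resources NV, Orbis SL

Saoirse holds 65% of Orbis, so Saoirse controls Orbis.
Orbis holds 55% of Arbor, so Saoirse controls Arbor.
No other company's threshold is met.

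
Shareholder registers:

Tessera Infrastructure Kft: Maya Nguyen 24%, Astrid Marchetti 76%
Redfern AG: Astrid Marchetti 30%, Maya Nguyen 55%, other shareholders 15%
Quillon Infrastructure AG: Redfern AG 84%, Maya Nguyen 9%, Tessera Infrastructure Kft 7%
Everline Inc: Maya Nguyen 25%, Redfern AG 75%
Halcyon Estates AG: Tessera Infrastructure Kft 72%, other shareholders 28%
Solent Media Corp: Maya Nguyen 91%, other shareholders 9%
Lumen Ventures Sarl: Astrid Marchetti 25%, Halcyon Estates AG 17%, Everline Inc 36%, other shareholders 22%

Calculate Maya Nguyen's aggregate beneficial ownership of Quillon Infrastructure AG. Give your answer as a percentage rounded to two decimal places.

56.88%

Maya reaches Quillon along 3 paths.
Via Redfern: 55% × 84% = 46.2%.
Direct stake: 9% = 9%.
Via Tessera: 24% × 7% = 1.68%.
Total: 46.2% + 9% + 1.68% = 56.88%.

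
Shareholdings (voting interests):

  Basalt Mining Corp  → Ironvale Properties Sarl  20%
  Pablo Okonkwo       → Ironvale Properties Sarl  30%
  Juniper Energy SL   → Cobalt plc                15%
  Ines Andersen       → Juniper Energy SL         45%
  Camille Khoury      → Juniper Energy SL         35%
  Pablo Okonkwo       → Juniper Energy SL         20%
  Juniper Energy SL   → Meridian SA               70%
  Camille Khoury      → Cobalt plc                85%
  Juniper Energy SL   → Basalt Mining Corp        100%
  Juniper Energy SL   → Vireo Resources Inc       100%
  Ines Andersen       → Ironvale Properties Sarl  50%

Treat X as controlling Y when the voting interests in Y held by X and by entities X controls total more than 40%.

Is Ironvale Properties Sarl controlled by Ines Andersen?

Ines holds 45% of Juniper, so Ines controls Juniper.
Juniper holds 100% of Basalt, so Ines controls Basalt.
Basalt and Ines together hold 20% + 50% = 70% of Ironvale, so Ines controls Ironvale.

Yes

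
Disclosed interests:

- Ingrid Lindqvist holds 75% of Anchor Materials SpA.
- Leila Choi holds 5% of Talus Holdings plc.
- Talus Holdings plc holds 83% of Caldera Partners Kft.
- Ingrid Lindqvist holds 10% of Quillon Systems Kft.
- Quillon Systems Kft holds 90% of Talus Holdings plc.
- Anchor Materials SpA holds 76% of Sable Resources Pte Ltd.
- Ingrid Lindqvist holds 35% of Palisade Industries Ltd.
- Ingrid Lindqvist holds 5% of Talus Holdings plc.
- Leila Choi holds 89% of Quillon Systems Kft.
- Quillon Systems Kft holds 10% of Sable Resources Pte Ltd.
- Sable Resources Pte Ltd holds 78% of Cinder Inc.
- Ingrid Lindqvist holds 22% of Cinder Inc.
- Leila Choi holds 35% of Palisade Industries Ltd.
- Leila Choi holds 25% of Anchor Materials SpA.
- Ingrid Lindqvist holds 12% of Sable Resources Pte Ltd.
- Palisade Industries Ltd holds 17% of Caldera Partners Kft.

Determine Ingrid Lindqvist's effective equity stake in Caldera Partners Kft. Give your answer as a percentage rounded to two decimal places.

Ingrid reaches Caldera along 3 paths.
Via Talus: 5% × 83% = 4.15%.
Via Quillon → Talus: 10% × 90% × 83% = 7.47%.
Via Palisade: 35% × 17% = 5.95%.
Total: 4.15% + 7.47% + 5.95% = 17.57%.

17.57%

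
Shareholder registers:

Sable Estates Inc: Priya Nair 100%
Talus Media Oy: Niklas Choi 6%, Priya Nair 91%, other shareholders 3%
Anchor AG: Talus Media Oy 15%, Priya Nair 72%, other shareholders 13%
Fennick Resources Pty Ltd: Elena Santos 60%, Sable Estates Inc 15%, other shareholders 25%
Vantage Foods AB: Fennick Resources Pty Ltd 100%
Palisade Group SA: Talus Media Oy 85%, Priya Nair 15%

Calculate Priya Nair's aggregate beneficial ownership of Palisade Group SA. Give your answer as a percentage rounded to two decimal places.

Priya reaches Palisade along 2 paths.
Via Talus: 91% × 85% = 77.35%.
Direct stake: 15% = 15%.
Total: 77.35% + 15% = 92.35%.

92.35%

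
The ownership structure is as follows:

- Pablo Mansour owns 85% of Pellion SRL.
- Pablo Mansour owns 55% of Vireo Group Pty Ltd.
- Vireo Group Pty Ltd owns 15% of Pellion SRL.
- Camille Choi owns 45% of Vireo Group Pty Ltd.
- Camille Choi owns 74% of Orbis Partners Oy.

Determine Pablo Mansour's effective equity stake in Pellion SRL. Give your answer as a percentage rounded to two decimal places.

93.25%

Pablo reaches Pellion along 2 paths.
Direct stake: 85% = 85%.
Via Vireo: 55% × 15% = 8.25%.
Total: 85% + 8.25% = 93.25%.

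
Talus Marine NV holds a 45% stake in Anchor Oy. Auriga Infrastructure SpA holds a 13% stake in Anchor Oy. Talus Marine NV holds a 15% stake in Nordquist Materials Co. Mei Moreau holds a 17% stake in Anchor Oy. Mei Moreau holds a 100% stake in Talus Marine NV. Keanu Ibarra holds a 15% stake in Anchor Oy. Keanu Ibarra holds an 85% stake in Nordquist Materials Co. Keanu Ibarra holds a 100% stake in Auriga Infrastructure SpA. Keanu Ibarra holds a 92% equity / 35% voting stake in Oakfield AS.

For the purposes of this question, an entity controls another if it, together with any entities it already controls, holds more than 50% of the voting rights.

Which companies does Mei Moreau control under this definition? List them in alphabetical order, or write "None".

Anchor Oy, Talus Marine NV

Mei holds 100% of Talus, so Mei controls Talus.
Talus and Mei together hold 45% + 17% = 62% of Anchor, so Mei controls Anchor.
No other company's threshold is met.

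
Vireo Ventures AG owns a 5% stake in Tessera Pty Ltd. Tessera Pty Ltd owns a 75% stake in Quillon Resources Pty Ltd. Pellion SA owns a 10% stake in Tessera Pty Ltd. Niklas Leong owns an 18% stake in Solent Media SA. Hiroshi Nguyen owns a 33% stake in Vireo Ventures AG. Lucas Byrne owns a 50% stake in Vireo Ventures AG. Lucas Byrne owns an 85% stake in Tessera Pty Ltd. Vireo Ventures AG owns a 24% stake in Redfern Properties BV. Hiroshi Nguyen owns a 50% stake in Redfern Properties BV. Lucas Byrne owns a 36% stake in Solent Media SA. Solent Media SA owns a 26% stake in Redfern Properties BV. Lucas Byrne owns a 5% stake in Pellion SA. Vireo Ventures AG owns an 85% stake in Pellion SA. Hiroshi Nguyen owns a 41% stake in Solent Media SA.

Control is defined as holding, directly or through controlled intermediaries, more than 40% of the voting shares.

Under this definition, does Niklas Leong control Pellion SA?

Niklas's largest direct stake is 18% in Solent, which does not meet the threshold, so Niklas controls no company.
Neither Niklas nor any entity Niklas controls holds any voting interest in Pellion.
So Niklas does not control Pellion.

No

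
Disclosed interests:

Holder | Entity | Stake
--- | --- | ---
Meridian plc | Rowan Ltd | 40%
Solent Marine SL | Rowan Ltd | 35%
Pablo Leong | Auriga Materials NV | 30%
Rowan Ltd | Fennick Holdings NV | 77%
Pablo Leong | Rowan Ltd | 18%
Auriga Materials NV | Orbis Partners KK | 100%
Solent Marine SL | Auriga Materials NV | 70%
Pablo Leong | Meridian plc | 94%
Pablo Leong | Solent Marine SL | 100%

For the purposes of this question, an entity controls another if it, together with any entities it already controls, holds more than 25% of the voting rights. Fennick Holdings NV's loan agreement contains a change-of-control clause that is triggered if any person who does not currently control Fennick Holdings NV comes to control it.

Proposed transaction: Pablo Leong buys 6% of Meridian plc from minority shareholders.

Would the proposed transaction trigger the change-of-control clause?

The purchase changes only Pablo's holdings, so Pablo is the only person who could newly come to control Fennick.
Pablo holds 100% of Solent, so Pablo controls Solent.
Pablo holds 94% of Meridian, so Pablo controls Meridian.
Meridian and Solent and Pablo together hold 40% + 35% + 18% = 93% of Rowan, so Pablo controls Rowan.
Rowan holds 77% of Fennick, so Pablo controls Fennick.
So Pablo already controls Fennick before the transaction.
After the purchase, Pablo's direct stake in Meridian rises to 94% + 6% = 100%.
Pablo controlled Fennick already, so this is not a new person acquiring control; every other person's position is unchanged or reduced.
No new person acquires control, so the clause is not triggered.

No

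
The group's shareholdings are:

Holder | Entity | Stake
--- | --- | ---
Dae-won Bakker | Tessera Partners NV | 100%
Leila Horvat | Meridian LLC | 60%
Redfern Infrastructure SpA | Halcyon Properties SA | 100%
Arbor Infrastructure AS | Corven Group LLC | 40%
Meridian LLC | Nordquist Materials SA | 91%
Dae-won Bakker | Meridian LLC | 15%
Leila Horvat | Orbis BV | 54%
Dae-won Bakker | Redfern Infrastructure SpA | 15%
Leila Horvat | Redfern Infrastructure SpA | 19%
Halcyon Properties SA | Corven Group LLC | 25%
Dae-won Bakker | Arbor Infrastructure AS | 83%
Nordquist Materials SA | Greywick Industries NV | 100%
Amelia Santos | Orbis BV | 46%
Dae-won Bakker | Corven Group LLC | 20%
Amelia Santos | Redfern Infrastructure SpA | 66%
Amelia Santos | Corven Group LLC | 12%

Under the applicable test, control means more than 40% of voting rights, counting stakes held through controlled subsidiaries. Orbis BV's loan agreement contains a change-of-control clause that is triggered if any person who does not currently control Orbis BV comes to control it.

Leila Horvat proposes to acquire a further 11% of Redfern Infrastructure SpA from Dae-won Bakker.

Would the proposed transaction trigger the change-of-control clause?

The purchase adds only to Leila's holdings (Dae-won's stake shrinks), so Leila is the only person who could newly come to control Orbis.
Leila holds 54% of Orbis, so Leila controls Orbis.
So Leila already controls Orbis before the transaction.
After the purchase, Leila's direct stake in Redfern rises to 19% + 11% = 30%, and Dae-won's stake falls to 4%.
Leila controlled Orbis already, so this is not a new person acquiring control; every other person's position is unchanged or reduced.
No new person acquires control, so the clause is not triggered.

No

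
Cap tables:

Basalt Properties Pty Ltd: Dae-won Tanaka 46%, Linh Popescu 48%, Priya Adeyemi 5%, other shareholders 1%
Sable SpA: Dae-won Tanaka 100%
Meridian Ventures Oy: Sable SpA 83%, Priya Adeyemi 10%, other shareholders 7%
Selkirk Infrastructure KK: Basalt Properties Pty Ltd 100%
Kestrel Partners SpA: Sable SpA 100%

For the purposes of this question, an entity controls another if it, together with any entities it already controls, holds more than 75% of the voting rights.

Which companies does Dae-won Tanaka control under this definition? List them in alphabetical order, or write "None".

Kestrel Partners SpA, Meridian Ventures Oy, Sable SpA

Dae-won holds 100% of Sable, so Dae-won controls Sable.
Sable holds 83% of Meridian, so Dae-won controls Meridian.
Sable holds 100% of Kestrel, so Dae-won controls Kestrel.
No other company's threshold is met.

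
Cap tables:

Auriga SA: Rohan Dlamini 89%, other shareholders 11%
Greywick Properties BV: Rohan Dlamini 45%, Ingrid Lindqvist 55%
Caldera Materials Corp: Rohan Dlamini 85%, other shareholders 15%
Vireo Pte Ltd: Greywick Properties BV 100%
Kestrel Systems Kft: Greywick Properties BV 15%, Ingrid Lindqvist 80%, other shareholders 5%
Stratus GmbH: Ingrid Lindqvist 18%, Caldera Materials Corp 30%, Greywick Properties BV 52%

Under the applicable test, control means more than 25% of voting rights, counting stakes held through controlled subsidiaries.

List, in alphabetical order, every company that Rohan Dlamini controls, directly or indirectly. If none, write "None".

Auriga SA, Caldera Materials Corp, Greywick Properties BV, Stratus GmbH, Vireo Pte Ltd

Rohan holds 89% of Auriga, so Rohan controls Auriga.
Rohan holds 45% of Greywick, so Rohan controls Greywick.
Rohan holds 85% of Caldera, so Rohan controls Caldera.
Greywick holds 100% of Vireo, so Rohan controls Vireo.
Caldera and Greywick together hold 30% + 52% = 82% of Stratus, so Rohan controls Stratus.
No other company's threshold is met.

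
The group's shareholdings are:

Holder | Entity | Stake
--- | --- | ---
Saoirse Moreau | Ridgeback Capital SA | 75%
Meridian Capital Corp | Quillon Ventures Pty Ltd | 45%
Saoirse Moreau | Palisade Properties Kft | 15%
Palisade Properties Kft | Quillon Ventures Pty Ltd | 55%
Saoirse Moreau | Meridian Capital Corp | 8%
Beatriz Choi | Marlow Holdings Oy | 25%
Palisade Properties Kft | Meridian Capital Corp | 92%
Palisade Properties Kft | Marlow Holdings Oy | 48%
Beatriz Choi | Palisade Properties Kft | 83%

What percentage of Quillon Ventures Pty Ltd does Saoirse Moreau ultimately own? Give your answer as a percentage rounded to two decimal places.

18.06%

Saoirse reaches Quillon along 3 paths.
Via Palisade → Meridian: 15% × 92% × 45% = 6.21%.
Via Meridian: 8% × 45% = 3.6%.
Via Palisade: 15% × 55% = 8.25%.
Total: 6.21% + 3.6% + 8.25% = 18.06%.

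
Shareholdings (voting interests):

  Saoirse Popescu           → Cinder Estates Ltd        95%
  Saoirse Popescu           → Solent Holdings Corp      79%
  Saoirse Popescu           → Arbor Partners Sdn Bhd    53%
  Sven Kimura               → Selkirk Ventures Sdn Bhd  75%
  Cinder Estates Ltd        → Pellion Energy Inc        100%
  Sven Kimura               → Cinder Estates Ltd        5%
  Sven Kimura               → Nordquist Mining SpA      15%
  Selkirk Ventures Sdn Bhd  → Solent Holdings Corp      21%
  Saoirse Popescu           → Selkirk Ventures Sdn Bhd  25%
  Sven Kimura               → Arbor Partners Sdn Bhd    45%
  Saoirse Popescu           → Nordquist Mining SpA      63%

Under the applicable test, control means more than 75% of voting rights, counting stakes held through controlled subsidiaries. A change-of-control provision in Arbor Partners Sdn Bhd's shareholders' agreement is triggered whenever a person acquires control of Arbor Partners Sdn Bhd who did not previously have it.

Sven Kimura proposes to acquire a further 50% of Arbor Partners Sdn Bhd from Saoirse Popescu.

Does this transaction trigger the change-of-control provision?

Yes

The purchase adds only to Sven's holdings (Saoirse's stake shrinks), so Sven is the only person who could newly come to control Arbor.
Sven's largest direct stake is 75% in Selkirk, which does not meet the threshold, so Sven controls no company.
In Arbor, Sven's side holds only 45%, not > 75%.
So before the transaction, Sven does not control Arbor.
After the purchase, Sven's direct stake in Arbor rises to 45% + 50% = 95%, and Saoirse's stake falls to 3%.
Sven holds 95% of Arbor, so Sven controls Arbor.
Sven did not control Arbor before and does after, so the clause is triggered.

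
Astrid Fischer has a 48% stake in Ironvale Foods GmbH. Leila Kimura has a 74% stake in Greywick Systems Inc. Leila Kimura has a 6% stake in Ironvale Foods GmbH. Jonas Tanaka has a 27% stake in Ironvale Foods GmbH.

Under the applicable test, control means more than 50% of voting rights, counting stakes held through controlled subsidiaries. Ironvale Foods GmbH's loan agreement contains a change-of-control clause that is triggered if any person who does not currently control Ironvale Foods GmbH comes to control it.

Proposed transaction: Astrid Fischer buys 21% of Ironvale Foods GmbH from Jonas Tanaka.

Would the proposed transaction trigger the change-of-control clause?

Yes

The purchase adds only to Astrid's holdings (Jonas's stake shrinks), so Astrid is the only person who could newly come to control Ironvale.
Astrid's largest direct stake is 48% in Ironvale, which does not meet the threshold, so Astrid controls no company.
In Ironvale, Astrid's side holds only 48%, not > 50%.
So before the transaction, Astrid does not control Ironvale.
After the purchase, Astrid's direct stake in Ironvale rises to 48% + 21% = 69%, and Jonas's stake falls to 6%.
Astrid holds 69% of Ironvale, so Astrid controls Ironvale.
Astrid did not control Ironvale before and does after, so the clause is triggered.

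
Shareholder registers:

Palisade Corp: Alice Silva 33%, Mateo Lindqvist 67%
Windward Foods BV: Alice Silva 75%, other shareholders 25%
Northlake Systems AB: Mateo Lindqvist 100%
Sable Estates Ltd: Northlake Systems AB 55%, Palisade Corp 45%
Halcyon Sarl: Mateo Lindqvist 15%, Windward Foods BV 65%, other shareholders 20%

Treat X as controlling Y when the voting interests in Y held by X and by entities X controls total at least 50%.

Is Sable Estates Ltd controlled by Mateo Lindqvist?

Mateo holds 67% of Palisade, so Mateo controls Palisade.
Mateo holds 100% of Northlake, so Mateo controls Northlake.
Northlake and Palisade together hold 55% + 45% = 100% of Sable, so Mateo controls Sable.

Yes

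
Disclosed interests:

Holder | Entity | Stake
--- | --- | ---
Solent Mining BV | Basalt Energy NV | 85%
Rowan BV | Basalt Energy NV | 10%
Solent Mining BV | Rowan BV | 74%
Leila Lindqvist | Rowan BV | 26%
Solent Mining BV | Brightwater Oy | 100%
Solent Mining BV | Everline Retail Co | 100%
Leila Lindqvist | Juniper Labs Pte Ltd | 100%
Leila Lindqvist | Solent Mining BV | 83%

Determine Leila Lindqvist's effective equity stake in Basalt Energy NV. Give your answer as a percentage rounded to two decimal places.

79.29%

Leila reaches Basalt along 3 paths.
Via Rowan: 26% × 10% = 2.6%.
Via Solent → Rowan: 83% × 74% × 10% = 6.142%.
Via Solent: 83% × 85% = 70.55%.
Total: 2.6% + 6.142% + 70.55% = 79.292%.
Rounded: 79.29%.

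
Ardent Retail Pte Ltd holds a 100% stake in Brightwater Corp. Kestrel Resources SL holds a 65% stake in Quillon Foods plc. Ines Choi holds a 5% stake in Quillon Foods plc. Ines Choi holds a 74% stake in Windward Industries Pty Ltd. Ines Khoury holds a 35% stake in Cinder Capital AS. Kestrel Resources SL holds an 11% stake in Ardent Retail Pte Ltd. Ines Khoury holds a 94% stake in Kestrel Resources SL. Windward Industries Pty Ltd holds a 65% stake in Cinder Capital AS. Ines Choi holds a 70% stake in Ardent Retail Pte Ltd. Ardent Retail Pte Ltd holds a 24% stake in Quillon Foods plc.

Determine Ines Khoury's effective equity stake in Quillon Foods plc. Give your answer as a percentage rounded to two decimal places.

Ines Khoury reaches Quillon along 2 paths.
Via Kestrel: 94% × 65% = 61.1%.
Via Kestrel → Ardent: 94% × 11% × 24% = 2.4816%.
Total: 61.1% + 2.4816% = 63.5816%.
Rounded: 63.58%.

63.58%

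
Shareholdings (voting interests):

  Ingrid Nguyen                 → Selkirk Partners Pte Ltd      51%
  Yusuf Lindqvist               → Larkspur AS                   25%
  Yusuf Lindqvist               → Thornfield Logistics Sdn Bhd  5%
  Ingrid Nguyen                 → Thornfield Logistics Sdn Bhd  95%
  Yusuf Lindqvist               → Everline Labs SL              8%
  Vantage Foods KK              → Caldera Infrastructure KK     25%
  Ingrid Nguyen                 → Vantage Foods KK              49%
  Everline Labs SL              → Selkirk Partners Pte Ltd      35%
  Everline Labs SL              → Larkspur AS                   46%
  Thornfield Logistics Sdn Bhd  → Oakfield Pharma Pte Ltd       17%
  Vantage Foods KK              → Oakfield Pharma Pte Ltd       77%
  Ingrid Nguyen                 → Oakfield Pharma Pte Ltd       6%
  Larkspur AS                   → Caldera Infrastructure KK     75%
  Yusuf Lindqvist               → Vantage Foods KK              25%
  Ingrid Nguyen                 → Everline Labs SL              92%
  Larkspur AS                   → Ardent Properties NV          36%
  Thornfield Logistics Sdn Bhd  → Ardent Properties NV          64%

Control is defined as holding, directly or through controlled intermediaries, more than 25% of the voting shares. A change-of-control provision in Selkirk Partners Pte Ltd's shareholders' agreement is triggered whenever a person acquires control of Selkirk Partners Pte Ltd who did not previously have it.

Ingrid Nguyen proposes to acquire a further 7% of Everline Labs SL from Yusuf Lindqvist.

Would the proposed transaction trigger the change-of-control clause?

The purchase adds only to Ingrid's holdings (Yusuf's stake shrinks), so Ingrid is the only person who could newly come to control Selkirk.
Ingrid holds 92% of Everline, so Ingrid controls Everline.
Ingrid and Everline together hold 51% + 35% = 86% of Selkirk, so Ingrid controls Selkirk.
So Ingrid already controls Selkirk before the transaction.
After the purchase, Ingrid's direct stake in Everline rises to 92% + 7% = 99%, and Yusuf's stake falls to 1%.
Ingrid controlled Selkirk already, so this is not a new person acquiring control; every other person's position is unchanged or reduced.
No new person acquires control, so the clause is not triggered.

No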